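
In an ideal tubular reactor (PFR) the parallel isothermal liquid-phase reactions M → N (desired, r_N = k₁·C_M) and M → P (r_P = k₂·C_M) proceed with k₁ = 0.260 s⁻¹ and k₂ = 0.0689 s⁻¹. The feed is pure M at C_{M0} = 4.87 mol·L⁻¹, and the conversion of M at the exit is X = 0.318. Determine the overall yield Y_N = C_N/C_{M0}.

C_M = C_{M0}(1−X) = 3.321 mol·L⁻¹.
Both paths are first order in M, so the instantaneous fraction to N is constant: dC_N/d(−C_M) = k₁/(k₁+k₂) = 0.7905.
C_N = 0.7905·(C_{M0}−C_M) = 0.7905×1.549 = 1.22 mol·L⁻¹.
Y_N = C_N/C_{M0} = 1.224/4.87 = 0.251.

0.251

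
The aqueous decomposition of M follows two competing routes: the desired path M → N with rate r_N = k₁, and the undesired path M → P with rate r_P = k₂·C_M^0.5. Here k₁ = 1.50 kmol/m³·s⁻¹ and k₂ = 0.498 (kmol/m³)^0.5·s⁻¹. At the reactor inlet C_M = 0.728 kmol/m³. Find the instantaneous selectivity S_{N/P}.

S_{N/P} = r_N/r_P = (k₁)/(k₂·C_M^0.5) = (k₁/k₂)·C_M^-0.5.
= (1.50) / (0.498×0.7280^0.5) = 1.500/0.4249 = 3.53.

3.53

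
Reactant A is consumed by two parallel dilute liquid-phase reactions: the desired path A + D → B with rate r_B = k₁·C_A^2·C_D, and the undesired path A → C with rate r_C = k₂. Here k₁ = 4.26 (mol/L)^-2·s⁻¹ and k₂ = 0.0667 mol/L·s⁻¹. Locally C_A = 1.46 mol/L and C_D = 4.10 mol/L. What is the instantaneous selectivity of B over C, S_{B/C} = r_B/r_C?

S_{B/C} = r_B/r_C = (k₁·C_A^2·C_D)/(k₂) = (k₁/k₂)·C_A^2·C_D.
= (4.26×1.460^2×4.100) / (0.0667) = 37.23/0.06670 = 558.
Since the desired path is higher order in A, keeping C_A high (PFR or concentrated feed) favours B.

558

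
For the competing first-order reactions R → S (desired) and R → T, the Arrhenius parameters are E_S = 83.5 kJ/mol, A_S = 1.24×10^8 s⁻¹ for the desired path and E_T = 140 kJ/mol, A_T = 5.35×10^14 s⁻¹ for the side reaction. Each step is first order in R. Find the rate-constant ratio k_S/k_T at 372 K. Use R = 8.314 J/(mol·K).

With equal orders, S_{S/T} = k_S/k_T = (A_S/A_T)·exp[(E_T−E_S)/(RT)].
(E_T−E_S)/(RT) = (140−83.5)×10³/(8.314×372) = 56500/3093 = 18.27.
k_S/k_T = (1.24×10^8/5.35×10^14)·exp(18.27) = 2.318×10^-7 × 8.586×10^7 = 19.9.

19.9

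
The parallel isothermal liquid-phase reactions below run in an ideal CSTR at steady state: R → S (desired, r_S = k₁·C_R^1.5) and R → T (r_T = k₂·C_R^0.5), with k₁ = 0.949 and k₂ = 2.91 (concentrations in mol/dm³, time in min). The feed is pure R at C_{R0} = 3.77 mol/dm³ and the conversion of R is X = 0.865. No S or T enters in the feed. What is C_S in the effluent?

0.464 mol/dm³

Exit C_R = C_{R0}(1−X) = 3.77×0.135 = 0.5090 mol/dm³.
A CSTR operates uniformly at the exit composition, giving r_S = 0.3446 and r_T = 2.076 (each k·C_R^n at C_R = 0.5090).
Fraction of consumed R going to S: r_S/(r_S+r_T) = 0.1424.
C_S = 0.1424·C_{R0}·X = 0.1424×3.77×0.865 = 0.464 mol/dm³.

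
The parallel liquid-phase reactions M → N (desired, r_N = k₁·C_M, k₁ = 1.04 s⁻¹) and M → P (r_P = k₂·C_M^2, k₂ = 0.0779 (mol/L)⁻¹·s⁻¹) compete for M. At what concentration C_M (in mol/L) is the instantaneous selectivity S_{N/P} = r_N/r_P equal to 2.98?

4.48 mol/L

S_{N/P} = (k₁/k₂)·C_M⁻¹ ⇒ C_M = (S·k₂/k₁)^(-1).
= (2.98×0.0779/1.04)^(-1) = (0.2232)^(-1) = 4.48 mol/L.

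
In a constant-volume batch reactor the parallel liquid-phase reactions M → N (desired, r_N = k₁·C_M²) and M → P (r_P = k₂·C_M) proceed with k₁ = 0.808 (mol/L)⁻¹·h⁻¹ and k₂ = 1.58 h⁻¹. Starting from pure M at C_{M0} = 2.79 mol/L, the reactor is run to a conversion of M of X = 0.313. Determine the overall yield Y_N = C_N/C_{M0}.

C_M = C_{M0}(1−X) = 1.917 mol/L.
Along a PFR/batch, dC_P/dC_M = −r_P/(r_N+r_P) = −k₂/(k₂+k₁·C_M).
Integrating from C_{M0} to C_M: C_P = (1.58/0.808)·ln[(1.58+0.808·2.79)/(1.58+0.808·1.92)] = 1.955·ln(3.834/3.129) = 0.3977 mol/L.
Then C_N = (C_{M0}−C_M) − C_P = 0.8733 − 0.3977 = 0.4756 mol/L.
Y_N = C_N/C_{M0} = 0.4756/2.79 = 0.170.

0.170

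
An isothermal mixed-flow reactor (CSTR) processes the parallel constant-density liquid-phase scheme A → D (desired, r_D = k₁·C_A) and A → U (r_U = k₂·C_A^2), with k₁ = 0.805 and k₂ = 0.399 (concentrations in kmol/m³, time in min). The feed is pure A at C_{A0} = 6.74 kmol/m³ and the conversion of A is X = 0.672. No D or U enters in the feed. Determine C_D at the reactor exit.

2.16 kmol/m³

Exit C_A = C_{A0}(1−X) = 6.74×0.328 = 2.211 kmol/m³.
Rates in a CSTR are evaluated at the outlet concentration: r_D = 0.805×2.211 = 1.780, r_U = 0.399×2.211^2 = 1.950.
Fraction of consumed A going to D: r_D/(r_D+r_U) = 0.4772.
C_D = 0.4772·C_{A0}·X = 0.4772×6.74×0.672 = 2.16 kmol/m³.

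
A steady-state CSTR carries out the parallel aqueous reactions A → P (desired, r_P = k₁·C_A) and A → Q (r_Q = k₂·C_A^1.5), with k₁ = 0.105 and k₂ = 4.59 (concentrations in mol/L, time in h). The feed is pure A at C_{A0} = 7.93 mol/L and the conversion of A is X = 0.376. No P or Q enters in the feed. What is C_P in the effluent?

Exit C_A = C_{A0}(1−X) = 7.93×0.624 = 4.948 mol/L.
In a CSTR the entire volume is at exit conditions, so r_P = 0.105×4.948 = 0.5196 and r_Q = 4.59×4.948^1.5 = 50.52.
Fraction of consumed A going to P: r_P/(r_P+r_Q) = 0.01018.
C_P = 0.01018·C_{A0}·X = 0.01018×7.93×0.376 = 0.0304 mol/L.

0.0304 mol/L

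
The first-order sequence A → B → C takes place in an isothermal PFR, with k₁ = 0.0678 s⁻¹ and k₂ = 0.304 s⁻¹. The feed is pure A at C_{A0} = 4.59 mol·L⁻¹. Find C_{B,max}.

0.665 mol·L⁻¹

At the optimum, C_{B,max}/C_{A0} = (k₁/k₂)^[k₂/(k₂−k₁)].
= (0.0678/0.304)^(0.304/(0.304−0.0678)) = (0.2230)^(1.287) = 0.1450.
C_{B,max} = 0.1450×4.59 = 0.665 mol·L⁻¹.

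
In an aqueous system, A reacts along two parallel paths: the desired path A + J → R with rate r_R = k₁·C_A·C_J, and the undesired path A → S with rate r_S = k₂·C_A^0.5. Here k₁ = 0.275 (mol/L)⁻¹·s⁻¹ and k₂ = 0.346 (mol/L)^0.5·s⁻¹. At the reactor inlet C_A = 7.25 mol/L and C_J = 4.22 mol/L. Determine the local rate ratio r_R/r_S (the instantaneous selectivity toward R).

S_{R/S} = r_R/r_S = (k₁·C_A·C_J)/(k₂·C_A^0.5) = (k₁/k₂)·C_A^0.5·C_J.
= (0.275×7.250×4.220) / (0.346×7.250^0.5) = 8.414/0.9316 = 9.03.

9.03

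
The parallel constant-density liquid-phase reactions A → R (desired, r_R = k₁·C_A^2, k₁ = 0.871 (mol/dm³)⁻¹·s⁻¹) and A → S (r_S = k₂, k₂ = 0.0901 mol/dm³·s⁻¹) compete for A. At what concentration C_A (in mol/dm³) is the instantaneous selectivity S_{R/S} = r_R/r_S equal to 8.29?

S_{R/S} = (k₁/k₂)·C_A^2 ⇒ C_A = (S·k₂/k₁)^(0.5).
= (8.29×0.0901/0.871)^(0.5) = (0.8576)^(0.5) = 0.926 mol/dm³.

0.926 mol/dm³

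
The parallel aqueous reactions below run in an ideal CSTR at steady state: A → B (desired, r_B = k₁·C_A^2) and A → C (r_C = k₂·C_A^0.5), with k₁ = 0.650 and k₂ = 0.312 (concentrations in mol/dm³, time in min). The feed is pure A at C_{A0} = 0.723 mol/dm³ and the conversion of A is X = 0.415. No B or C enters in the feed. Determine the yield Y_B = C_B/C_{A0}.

0.151

Exit C_A = C_{A0}(1−X) = 0.723×0.585 = 0.4230 mol/dm³.
A CSTR operates uniformly at the exit composition, giving r_B = 0.1163 and r_C = 0.2029 (each k·C_A^n at C_A = 0.4230).
Fraction of consumed A going to B: r_B/(r_B+r_C) = 0.3643.
C_B = 0.3643·C_{A0}·X = 0.3643×0.723×0.415 = 0.109 mol/dm³; Y_B = C_B/C_{A0} = 0.151.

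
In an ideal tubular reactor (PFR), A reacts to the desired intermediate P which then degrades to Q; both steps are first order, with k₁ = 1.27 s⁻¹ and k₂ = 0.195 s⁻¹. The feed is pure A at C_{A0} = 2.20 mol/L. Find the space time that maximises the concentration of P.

Setting dC_P/dτ = 0 gives τ_opt = ln(k₂/k₁)/(k₂−k₁).
= ln(0.195/1.27)/(0.195−1.27) = ln(0.1535)/-1.075 = -1.874/-1.075 = 1.74 s.

1.74 s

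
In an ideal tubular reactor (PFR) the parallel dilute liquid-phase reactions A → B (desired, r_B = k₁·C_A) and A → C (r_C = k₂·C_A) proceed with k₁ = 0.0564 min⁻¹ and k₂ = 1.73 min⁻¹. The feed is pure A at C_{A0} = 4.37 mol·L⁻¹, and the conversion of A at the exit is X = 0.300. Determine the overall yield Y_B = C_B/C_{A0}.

C_A = C_{A0}(1−X) = 3.059 mol·L⁻¹.
Both paths are first order in A, so the instantaneous fraction to B is constant: dC_B/d(−C_A) = k₁/(k₁+k₂) = 0.03157.
C_B = 0.03157·(C_{A0}−C_A) = 0.03157×1.311 = 0.0414 mol·L⁻¹.
Y_B = C_B/C_{A0} = 0.04139/4.37 = 0.00947.

0.00947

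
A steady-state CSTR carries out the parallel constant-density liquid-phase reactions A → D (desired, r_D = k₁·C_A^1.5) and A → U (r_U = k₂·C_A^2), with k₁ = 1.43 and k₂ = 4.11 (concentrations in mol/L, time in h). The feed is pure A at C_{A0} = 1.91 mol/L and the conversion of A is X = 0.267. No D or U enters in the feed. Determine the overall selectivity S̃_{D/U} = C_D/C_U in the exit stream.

0.294

Exit C_A = C_{A0}(1−X) = 1.91×0.733 = 1.400 mol/L.
In a CSTR the entire volume is at exit conditions, so r_D = 1.43×1.400^1.5 = 2.369 and r_U = 4.11×1.400^2 = 8.056.
Overall selectivity = C_D/C_U = r_Dτ/(r_Uτ) = r_D/r_U = 0.294.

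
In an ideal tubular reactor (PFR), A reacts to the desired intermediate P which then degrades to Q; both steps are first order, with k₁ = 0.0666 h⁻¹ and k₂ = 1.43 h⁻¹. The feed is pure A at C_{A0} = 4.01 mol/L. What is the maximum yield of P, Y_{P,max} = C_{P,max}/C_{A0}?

For a first-order series the maximum intermediate yield is C_{P,max}/C_{A0} = (k₁/k₂)^[k₂/(k₂−k₁)].
= (0.0666/1.43)^(1.43/(1.43−0.0666)) = (0.04657)^(1.049) = 0.04009.

0.0401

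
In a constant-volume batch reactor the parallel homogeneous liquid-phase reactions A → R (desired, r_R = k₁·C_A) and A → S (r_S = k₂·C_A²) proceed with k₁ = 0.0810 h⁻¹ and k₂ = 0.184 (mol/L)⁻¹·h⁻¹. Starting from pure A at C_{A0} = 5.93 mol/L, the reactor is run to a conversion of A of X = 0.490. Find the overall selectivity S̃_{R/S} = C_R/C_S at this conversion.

C_A = C_{A0}(1−X) = 3.024 mol/L.
Along a PFR/batch, dC_R/dC_A = −r_R/(r_R+r_S) = −k₁/(k₁+k₂·C_A).
Integrating from C_{A0} to C_A: C_R = (0.0810/0.184)·ln[(0.0810+0.184·5.93)/(0.0810+0.184·3.02)] = 0.4402·ln(1.172/0.6375) = 0.2681 mol/L.
C_S = (C_{A0}−C_A)−C_R = 2.638 mol/L; S̃_{R/S} = 0.2681/2.638 = 0.102.

0.102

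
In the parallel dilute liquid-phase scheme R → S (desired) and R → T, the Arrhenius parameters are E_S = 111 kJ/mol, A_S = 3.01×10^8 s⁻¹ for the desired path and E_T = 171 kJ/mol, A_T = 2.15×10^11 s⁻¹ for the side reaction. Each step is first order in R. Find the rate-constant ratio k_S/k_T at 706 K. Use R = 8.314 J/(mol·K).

38.5

With equal orders, S_{S/T} = k_S/k_T = (A_S/A_T)·exp[(E_T−E_S)/(RT)].
(E_T−E_S)/(RT) = (171−111)×10³/(8.314×706) = 60000/5870 = 10.22.
k_S/k_T = (3.01×10^8/2.15×10^11)·exp(10.22) = 0.001400 × 27502 = 38.5.
Since E_S < E_T, lowering the temperature improves selectivity toward S.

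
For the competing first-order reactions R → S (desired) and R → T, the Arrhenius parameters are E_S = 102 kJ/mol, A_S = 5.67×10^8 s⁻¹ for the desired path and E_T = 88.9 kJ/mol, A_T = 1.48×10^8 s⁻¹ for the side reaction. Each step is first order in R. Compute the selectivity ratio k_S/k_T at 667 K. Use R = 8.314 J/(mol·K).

Since both paths have the same order in R, the concentration cancels and S_{S/T} = k_S/k_T = (A_S/A_T)·exp[(E_T−E_S)/(RT)].
(E_T−E_S)/(RT) = (88.9−102)×10³/(8.314×667) = -13100/5545 = -2.362.
k_S/k_T = (5.67×10^8/1.48×10^8)·exp(-2.362) = 3.831 × 0.09420 = 0.361.
Since E_S > E_T, raising the temperature improves selectivity toward S.

0.361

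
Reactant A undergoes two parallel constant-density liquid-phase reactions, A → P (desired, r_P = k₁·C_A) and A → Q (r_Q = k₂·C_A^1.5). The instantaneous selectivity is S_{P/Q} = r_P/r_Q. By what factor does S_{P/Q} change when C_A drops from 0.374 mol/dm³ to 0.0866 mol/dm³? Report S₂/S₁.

2.08

S_{P/Q} = (k₁/k₂)·C_A^-0.5, so S₂/S₁ = (C_{A,2}/C_{A,1})^-0.5.
= (0.0866/0.374)^(-0.5) = (0.2316)^(-0.5) = 2.08.
Selectivity toward P rises as C_A falls — low-concentration operation is favoured.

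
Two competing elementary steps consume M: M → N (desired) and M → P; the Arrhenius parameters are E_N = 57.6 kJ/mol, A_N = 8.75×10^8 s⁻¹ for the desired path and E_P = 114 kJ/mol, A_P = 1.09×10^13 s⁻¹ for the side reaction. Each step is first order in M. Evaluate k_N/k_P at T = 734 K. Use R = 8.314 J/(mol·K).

0.829

With equal orders, S_{N/P} = k_N/k_P = (A_N/A_P)·exp[(E_P−E_N)/(RT)].
(E_P−E_N)/(RT) = (114−57.6)×10³/(8.314×734) = 56400/6102 = 9.242.
k_N/k_P = (8.75×10^8/1.09×10^13)·exp(9.242) = 8.028×10^-5 × 10323 = 0.829.
Since E_N < E_P, lowering the temperature improves selectivity toward N.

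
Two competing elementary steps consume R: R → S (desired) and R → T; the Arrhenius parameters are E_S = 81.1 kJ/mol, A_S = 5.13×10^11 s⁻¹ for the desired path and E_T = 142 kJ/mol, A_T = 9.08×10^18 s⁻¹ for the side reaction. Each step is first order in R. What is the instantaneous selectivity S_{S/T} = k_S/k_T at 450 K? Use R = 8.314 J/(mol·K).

0.663

Since both paths have the same order in R, the concentration cancels and S_{S/T} = k_S/k_T = (A_S/A_T)·exp[(E_T−E_S)/(RT)].
(E_T−E_S)/(RT) = (142−81.1)×10³/(8.314×450) = 60900/3741 = 16.28.
k_S/k_T = (5.13×10^11/9.08×10^18)·exp(16.28) = 5.650×10^-8 × 1.173×10^7 = 0.663.
Since E_S < E_T, lowering the temperature improves selectivity toward S.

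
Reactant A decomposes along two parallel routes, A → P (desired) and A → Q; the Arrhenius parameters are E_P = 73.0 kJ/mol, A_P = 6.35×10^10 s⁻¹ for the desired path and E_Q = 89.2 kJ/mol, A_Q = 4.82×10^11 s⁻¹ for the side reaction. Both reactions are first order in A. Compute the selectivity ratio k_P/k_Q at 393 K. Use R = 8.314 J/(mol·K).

Since both paths have the same order in A, the concentration cancels and S_{P/Q} = k_P/k_Q = (A_P/A_Q)·exp[(E_Q−E_P)/(RT)].
(E_Q−E_P)/(RT) = (89.2−73.0)×10³/(8.314×393) = 16200/3267 = 4.958.
k_P/k_Q = (6.35×10^10/4.82×10^11)·exp(4.958) = 0.1317 × 142.3 = 18.7.

18.7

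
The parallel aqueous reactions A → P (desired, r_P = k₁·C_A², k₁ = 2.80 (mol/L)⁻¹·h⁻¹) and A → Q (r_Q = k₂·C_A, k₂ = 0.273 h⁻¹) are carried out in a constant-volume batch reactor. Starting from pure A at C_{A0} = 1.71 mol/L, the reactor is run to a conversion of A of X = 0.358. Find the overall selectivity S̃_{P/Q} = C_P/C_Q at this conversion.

C_A = C_{A0}(1−X) = 1.098 mol/L.
Along a PFR/batch, dC_Q/dC_A = −r_Q/(r_P+r_Q) = −k₂/(k₂+k₁·C_A).
Integrating from C_{A0} to C_A: C_Q = (0.273/2.80)·ln[(0.273+2.80·1.71)/(0.273+2.80·1.10)] = 0.09750·ln(5.061/3.347) = 0.04032 mol/L.
Then C_P = (C_{A0}−C_A) − C_Q = 0.6122 − 0.04032 = 0.5719 mol/L.
S̃_{P/Q} = C_P/C_Q = 0.5719/0.04032 = 14.2.

14.2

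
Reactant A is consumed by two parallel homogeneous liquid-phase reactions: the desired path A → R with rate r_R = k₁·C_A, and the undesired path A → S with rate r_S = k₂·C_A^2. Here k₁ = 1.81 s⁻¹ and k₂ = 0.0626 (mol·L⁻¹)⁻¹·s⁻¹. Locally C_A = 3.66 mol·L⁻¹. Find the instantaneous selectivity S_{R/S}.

S_{R/S} = r_R/r_S = (k₁·C_A)/(k₂·C_A^2) = (k₁/k₂)·C_A⁻¹.
= (1.81×3.660) / (0.0626×3.660^2) = 6.625/0.8386 = 7.90.
The undesired path is higher order in A, so low C_A (CSTR or dilute feed) favours R.

7.90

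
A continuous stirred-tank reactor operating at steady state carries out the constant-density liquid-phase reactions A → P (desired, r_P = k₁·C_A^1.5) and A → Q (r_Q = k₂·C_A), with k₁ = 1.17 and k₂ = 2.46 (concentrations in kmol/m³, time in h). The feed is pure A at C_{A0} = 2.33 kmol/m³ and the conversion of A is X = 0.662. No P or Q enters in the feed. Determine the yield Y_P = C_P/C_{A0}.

0.196

Exit C_A = C_{A0}(1−X) = 2.33×0.338 = 0.7875 kmol/m³.
A CSTR operates uniformly at the exit composition, giving r_P = 0.8177 and r_Q = 1.937 (each k·C_A^n at C_A = 0.7875).
Fraction of consumed A going to P: r_P/(r_P+r_Q) = 0.2968.
C_P = 0.2968·C_{A0}·X = 0.2968×2.33×0.662 = 0.458 kmol/m³; Y_P = C_P/C_{A0} = 0.196.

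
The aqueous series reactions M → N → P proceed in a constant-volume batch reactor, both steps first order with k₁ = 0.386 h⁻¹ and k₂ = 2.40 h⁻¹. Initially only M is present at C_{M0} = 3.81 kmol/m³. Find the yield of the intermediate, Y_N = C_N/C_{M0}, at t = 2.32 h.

Solving the coupled first-order balances gives C_N(t) = [k₁/(k₂−k₁)]·C_{M0}·(e^(−k₁t) − e^(−k₂t)).
e^(−k₁t) = e^(−0.386×2.32) = e^(−0.8955) = 0.4084; e^(−k₂t) = e^(−5.568) = 0.003818.
C_N = 0.386×3.81/(2.40−0.386) × (0.4084−0.003818) = 0.7302×0.4046 = 0.2954 kmol/m³.
Y_N = C_N/C_{M0} = 0.2954/3.81 = 0.0775.

0.0775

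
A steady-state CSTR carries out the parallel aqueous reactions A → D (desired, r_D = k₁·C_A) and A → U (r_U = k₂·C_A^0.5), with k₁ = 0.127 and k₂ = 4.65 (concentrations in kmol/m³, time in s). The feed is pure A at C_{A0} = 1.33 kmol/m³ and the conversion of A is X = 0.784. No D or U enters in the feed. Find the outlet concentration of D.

Exit C_A = C_{A0}(1−X) = 1.33×0.216 = 0.2873 kmol/m³.
Rates in a CSTR are evaluated at the outlet concentration: r_D = 0.127×0.2873 = 0.03648, r_U = 4.65×0.2873^0.5 = 2.492.
Fraction of consumed A going to D: r_D/(r_D+r_U) = 0.01443.
C_D = 0.01443·C_{A0}·X = 0.01443×1.33×0.784 = 0.0150 kmol/m³.

0.0150 kmol/m³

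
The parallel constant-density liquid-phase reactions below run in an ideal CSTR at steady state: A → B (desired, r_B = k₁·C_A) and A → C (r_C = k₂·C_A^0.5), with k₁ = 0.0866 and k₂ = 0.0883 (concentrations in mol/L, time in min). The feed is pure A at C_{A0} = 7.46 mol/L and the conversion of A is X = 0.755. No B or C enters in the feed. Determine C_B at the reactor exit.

3.21 mol/L

Exit C_A = C_{A0}(1−X) = 7.46×0.245 = 1.828 mol/L.
Rates in a CSTR are evaluated at the outlet concentration: r_B = 0.0866×1.828 = 0.1583, r_C = 0.0883×1.828^0.5 = 0.1194.
Fraction of consumed A going to B: r_B/(r_B+r_C) = 0.5701.
C_B = 0.5701·C_{A0}·X = 0.5701×7.46×0.755 = 3.21 mol/L.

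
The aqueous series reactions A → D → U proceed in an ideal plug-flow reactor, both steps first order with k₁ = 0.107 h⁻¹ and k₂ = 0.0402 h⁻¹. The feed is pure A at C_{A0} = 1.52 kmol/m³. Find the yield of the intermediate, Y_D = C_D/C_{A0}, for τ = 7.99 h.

The intermediate concentration in a first-order A→B→C sequence is C_D = k₁C_{A0}(e^(−k₁τ) − e^(−k₂τ))/(k₂−k₁).
e^(−k₁τ) = e^(−0.107×7.99) = e^(−0.8549) = 0.4253; e^(−k₂τ) = e^(−0.3212) = 0.7253.
C_D = 0.107×1.52/(0.0402−0.107) × (0.4253−0.7253) = (-2.435)×(-0.3000) = 0.7303 kmol/m³.
Y_D = C_D/C_{A0} = 0.7303/1.52 = 0.480.

0.480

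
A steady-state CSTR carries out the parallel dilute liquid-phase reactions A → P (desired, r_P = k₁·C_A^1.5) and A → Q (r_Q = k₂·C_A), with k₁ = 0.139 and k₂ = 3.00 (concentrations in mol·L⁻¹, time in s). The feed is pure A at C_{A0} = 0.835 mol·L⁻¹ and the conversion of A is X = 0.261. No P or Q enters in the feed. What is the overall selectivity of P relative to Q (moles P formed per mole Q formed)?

Exit C_A = C_{A0}(1−X) = 0.835×0.739 = 0.6171 mol·L⁻¹.
In a CSTR the entire volume is at exit conditions, so r_P = 0.139×0.6171^1.5 = 0.06738 and r_Q = 3.00×0.6171 = 1.851.
Overall selectivity = C_P/C_Q = r_Pτ/(r_Qτ) = r_P/r_Q = 0.0364.

0.0364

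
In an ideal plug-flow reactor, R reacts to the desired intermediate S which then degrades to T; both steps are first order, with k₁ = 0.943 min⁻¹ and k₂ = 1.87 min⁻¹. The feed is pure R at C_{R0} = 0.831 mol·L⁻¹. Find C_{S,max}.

Evaluating C_S at τ_opt = ln(k₂/k₁)/(k₂−k₁) gives C_{S,max}/C_{R0} = (k₁/k₂)^[k₂/(k₂−k₁)].
= (0.943/1.87)^(1.87/(1.87−0.943)) = (0.5043)^(2.017) = 0.2513.
C_{S,max} = 0.2513×0.831 = 0.209 mol·L⁻¹.

0.209 mol·L⁻¹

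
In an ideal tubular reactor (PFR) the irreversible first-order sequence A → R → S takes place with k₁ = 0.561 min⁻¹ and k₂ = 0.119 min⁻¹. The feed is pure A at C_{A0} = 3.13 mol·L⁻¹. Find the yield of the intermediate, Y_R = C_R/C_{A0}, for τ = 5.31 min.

Solving the coupled first-order balances gives C_R(τ) = [k₁/(k₂−k₁)]·C_{A0}·(e^(−k₁τ) − e^(−k₂τ)).
e^(−k₁τ) = e^(−0.561×5.31) = e^(−2.979) = 0.05085; e^(−k₂τ) = e^(−0.6319) = 0.5316.
C_R = 0.561×3.13/(0.119−0.561) × (0.05085−0.5316) = (-3.973)×(-0.4807) = 1.910 mol·L⁻¹.
Y_R = C_R/C_{A0} = 1.910/3.13 = 0.610.

0.610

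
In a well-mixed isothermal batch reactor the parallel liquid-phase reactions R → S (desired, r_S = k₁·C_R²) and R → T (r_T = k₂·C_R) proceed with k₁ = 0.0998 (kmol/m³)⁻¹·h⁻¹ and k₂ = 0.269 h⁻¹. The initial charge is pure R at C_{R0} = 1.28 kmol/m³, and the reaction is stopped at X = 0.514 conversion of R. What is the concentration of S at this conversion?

C_R = C_{R0}(1−X) = 0.6221 kmol/m³.
Along a PFR/batch, dC_T/dC_R = −r_T/(r_S+r_T) = −k₂/(k₂+k₁·C_R).
Integrating from C_{R0} to C_R: C_T = (0.269/0.0998)·ln[(0.269+0.0998·1.28)/(0.269+0.0998·0.622)] = 2.695·ln(0.3967/0.3311) = 0.4877 kmol/m³.
Then C_S = (C_{R0}−C_R) − C_T = 0.6579 − 0.4877 = 0.1703 kmol/m³.

0.170 kmol/m³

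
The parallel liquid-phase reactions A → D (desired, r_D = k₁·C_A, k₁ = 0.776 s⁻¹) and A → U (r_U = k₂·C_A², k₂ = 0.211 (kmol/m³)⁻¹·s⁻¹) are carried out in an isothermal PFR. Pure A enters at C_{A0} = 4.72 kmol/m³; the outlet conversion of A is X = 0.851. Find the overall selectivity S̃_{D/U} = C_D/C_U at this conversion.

1.47

C_A = C_{A0}(1−X) = 0.7033 kmol/m³.
Along a PFR/batch, dC_D/dC_A = −r_D/(r_D+r_U) = −k₁/(k₁+k₂·C_A).
Integrating from C_{A0} to C_A: C_D = (0.776/0.211)·ln[(0.776+0.211·4.72)/(0.776+0.211·0.703)] = 3.678·ln(1.772/0.9244) = 2.393 kmol/m³.
C_U = (C_{A0}−C_A)−C_D = 1.624 kmol/m³; S̃_{D/U} = 2.393/1.624 = 1.47.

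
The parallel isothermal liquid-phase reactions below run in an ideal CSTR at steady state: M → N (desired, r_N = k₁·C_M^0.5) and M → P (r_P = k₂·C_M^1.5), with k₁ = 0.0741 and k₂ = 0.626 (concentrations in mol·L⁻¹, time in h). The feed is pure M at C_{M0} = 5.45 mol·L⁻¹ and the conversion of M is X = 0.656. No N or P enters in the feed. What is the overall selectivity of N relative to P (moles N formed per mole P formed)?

0.0631

Exit C_M = C_{M0}(1−X) = 5.45×0.344 = 1.875 mol·L⁻¹.
A CSTR operates uniformly at the exit composition, giving r_N = 0.1015 and r_P = 1.607 (each k·C_M^n at C_M = 1.875).
Overall selectivity = C_N/C_P = r_Nτ/(r_Pτ) = r_N/r_P = 0.0631.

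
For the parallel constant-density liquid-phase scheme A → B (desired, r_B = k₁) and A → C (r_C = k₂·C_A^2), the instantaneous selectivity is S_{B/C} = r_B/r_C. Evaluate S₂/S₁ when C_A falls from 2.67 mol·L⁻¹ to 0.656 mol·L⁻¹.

16.6

S_{B/C} = (k₁/k₂)·C_A^-2, so S₂/S₁ = (C_{A,2}/C_{A,1})^-2.
= (0.656/2.67)^(-2) = (0.2457)^(-2) = 16.6.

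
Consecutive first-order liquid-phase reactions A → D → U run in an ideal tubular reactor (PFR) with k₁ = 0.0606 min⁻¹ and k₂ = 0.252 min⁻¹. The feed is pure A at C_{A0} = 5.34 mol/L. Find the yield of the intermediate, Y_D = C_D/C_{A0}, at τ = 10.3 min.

For first-order series with pure A initially, C_D(τ) = k₁C_{A0}/(k₂−k₁)·(e^(−k₁τ) − e^(−k₂τ)).
e^(−k₁τ) = e^(−0.0606×10.3) = e^(−0.6242) = 0.5357; e^(−k₂τ) = e^(−2.596) = 0.07460.
C_D = 0.0606×5.34/(0.252−0.0606) × (0.5357−0.07460) = 1.691×0.4611 = 0.7796 mol/L.
Y_D = C_D/C_{A0} = 0.7796/5.34 = 0.146.

0.146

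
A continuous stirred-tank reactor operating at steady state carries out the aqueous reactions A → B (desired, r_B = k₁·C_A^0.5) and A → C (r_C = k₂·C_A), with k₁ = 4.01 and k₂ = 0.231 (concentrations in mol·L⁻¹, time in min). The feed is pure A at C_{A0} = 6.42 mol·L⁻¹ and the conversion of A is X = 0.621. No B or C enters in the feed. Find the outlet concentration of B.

Exit C_A = C_{A0}(1−X) = 6.42×0.379 = 2.433 mol·L⁻¹.
Rates in a CSTR are evaluated at the outlet concentration: r_B = 4.01×2.433^0.5 = 6.255, r_C = 0.231×2.433 = 0.5621.
Fraction of consumed A going to B: r_B/(r_B+r_C) = 0.9176.
C_B = 0.9176·C_{A0}·X = 0.9176×6.42×0.621 = 3.66 mol·L⁻¹.

3.66 mol·L⁻¹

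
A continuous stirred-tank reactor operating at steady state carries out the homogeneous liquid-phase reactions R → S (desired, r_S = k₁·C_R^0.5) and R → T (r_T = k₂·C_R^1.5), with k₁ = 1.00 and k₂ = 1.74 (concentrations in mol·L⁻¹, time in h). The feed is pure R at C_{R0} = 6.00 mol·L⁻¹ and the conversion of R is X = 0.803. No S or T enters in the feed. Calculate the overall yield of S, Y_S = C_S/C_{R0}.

Exit C_R = C_{R0}(1−X) = 6.00×0.197 = 1.182 mol·L⁻¹.
Rates in a CSTR are evaluated at the outlet concentration: r_S = 1.00×1.182^0.5 = 1.087, r_T = 1.74×1.182^1.5 = 2.236.
Fraction of consumed R going to S: r_S/(r_S+r_T) = 0.3272.
C_S = 0.3272·C_{R0}·X = 0.3272×6.00×0.803 = 1.58 mol·L⁻¹; Y_S = C_S/C_{R0} = 0.263.

0.263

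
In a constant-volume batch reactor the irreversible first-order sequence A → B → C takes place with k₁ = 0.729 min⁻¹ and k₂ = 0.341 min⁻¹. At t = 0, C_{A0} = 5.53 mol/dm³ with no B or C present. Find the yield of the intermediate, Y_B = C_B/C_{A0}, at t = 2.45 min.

0.500

Solving the coupled first-order balances gives C_B(t) = [k₁/(k₂−k₁)]·C_{A0}·(e^(−k₁t) − e^(−k₂t)).
e^(−k₁t) = e^(−0.729×2.45) = e^(−1.786) = 0.1676; e^(−k₂t) = e^(−0.8355) = 0.4337.
C_B = 0.729×5.53/(0.341−0.729) × (0.1676−0.4337) = (-10.39)×(-0.2661) = 2.764 mol/dm³.
Y_B = C_B/C_{A0} = 2.764/5.53 = 0.500.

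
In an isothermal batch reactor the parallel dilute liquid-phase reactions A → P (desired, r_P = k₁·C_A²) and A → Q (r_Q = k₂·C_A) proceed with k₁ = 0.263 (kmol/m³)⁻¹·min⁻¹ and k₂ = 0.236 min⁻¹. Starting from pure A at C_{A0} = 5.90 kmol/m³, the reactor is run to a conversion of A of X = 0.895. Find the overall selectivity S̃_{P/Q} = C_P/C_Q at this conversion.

C_A = C_{A0}(1−X) = 0.6195 kmol/m³.
Along a PFR/batch, dC_Q/dC_A = −r_Q/(r_P+r_Q) = −k₂/(k₂+k₁·C_A).
Integrating from C_{A0} to C_A: C_Q = (0.236/0.263)·ln[(0.236+0.263·5.90)/(0.236+0.263·0.619)] = 0.8973·ln(1.788/0.3989) = 1.346 kmol/m³.
Then C_P = (C_{A0}−C_A) − C_Q = 5.280 − 1.346 = 3.935 kmol/m³.
S̃_{P/Q} = C_P/C_Q = 3.935/1.346 = 2.92.

2.92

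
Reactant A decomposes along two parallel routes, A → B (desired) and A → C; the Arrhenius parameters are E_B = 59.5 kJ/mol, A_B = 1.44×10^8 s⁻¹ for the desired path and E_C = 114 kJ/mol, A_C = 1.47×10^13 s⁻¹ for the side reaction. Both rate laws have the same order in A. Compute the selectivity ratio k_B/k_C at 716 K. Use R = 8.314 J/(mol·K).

0.0927

k_B/k_C = (A_B/A_C)·exp[−(E_B−E_C)/(RT)] = (A_B/A_C)·exp[(E_C−E_B)/(RT)].
(E_C−E_B)/(RT) = (114−59.5)×10³/(8.314×716) = 54500/5953 = 9.155.
k_B/k_C = (1.44×10^8/1.47×10^13)·exp(9.155) = 9.796×10^-6 × 9465 = 0.0927.
Since E_B < E_C, lowering the temperature improves selectivity toward B.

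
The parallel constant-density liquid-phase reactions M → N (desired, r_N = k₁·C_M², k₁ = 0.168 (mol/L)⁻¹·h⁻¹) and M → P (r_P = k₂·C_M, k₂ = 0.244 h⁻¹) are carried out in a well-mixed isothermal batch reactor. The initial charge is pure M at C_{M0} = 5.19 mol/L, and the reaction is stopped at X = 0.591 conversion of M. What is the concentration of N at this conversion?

C_M = C_{M0}(1−X) = 2.123 mol/L.
Along a PFR/batch, dC_P/dC_M = −r_P/(r_N+r_P) = −k₂/(k₂+k₁·C_M).
Integrating from C_{M0} to C_M: C_P = (0.244/0.168)·ln[(0.244+0.168·5.19)/(0.244+0.168·2.12)] = 1.452·ln(1.116/0.6006) = 0.8997 mol/L.
Then C_N = (C_{M0}−C_M) − C_P = 3.067 − 0.8997 = 2.168 mol/L.

2.17 mol/L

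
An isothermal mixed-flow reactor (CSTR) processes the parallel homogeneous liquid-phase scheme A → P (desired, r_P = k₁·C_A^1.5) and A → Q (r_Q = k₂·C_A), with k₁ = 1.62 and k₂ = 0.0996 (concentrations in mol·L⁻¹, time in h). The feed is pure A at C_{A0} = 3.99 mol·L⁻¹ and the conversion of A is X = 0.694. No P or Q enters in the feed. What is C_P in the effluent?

Exit C_A = C_{A0}(1−X) = 3.99×0.306 = 1.221 mol·L⁻¹.
A CSTR operates uniformly at the exit composition, giving r_P = 2.186 and r_Q = 0.1216 (each k·C_A^n at C_A = 1.221).
Fraction of consumed A going to P: r_P/(r_P+r_Q) = 0.9473.
C_P = 0.9473·C_{A0}·X = 0.9473×3.99×0.694 = 2.62 mol·L⁻¹.

2.62 mol·L⁻¹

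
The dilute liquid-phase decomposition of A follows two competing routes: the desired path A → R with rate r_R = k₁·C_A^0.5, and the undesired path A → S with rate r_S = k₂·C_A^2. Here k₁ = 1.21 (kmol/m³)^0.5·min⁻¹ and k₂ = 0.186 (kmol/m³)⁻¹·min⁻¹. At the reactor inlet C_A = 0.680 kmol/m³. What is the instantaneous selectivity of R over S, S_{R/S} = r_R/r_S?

S_{R/S} = r_R/r_S = (k₁·C_A^0.5)/(k₂·C_A^2) = (k₁/k₂)·C_A^-1.5.
= (1.21×0.6800^0.5) / (0.186×0.6800^2) = 0.9978/0.08601 = 11.6.
The undesired path is higher order in A, so low C_A (CSTR or dilute feed) favours R.

11.6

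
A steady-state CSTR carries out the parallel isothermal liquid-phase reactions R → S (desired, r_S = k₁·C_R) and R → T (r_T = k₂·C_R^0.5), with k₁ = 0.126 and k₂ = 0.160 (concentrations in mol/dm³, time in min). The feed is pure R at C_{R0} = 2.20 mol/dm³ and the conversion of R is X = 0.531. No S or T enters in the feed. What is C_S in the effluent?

0.519 mol/dm³

Exit C_R = C_{R0}(1−X) = 2.20×0.469 = 1.032 mol/dm³.
Rates in a CSTR are evaluated at the outlet concentration: r_S = 0.126×1.032 = 0.1300, r_T = 0.160×1.032^0.5 = 0.1625.
Fraction of consumed R going to S: r_S/(r_S+r_T) = 0.4444.
C_S = 0.4444·C_{R0}·X = 0.4444×2.20×0.531 = 0.519 mol/dm³.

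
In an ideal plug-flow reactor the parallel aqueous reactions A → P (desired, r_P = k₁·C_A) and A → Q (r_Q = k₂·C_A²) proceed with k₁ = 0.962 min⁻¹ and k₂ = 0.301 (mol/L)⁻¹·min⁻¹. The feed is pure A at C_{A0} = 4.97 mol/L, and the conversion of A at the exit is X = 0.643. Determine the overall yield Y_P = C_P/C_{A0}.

0.319

C_A = C_{A0}(1−X) = 1.774 mol/L.
Along a PFR/batch, dC_P/dC_A = −r_P/(r_P+r_Q) = −k₁/(k₁+k₂·C_A).
Integrating from C_{A0} to C_A: C_P = (0.962/0.301)·ln[(0.962+0.301·4.97)/(0.962+0.301·1.77)] = 3.196·ln(2.458/1.496) = 1.587 mol/L.
Y_P = C_P/C_{A0} = 1.587/4.97 = 0.319.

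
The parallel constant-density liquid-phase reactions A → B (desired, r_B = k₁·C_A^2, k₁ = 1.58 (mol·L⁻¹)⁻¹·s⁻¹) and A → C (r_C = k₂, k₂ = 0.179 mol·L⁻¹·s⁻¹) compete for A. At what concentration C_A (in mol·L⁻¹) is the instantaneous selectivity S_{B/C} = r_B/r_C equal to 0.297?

S_{B/C} = (k₁/k₂)·C_A^2 ⇒ C_A = (S·k₂/k₁)^(0.5).
= (0.297×0.179/1.58)^(0.5) = (0.03365)^(0.5) = 0.183 mol·L⁻¹.

0.183 mol·L⁻¹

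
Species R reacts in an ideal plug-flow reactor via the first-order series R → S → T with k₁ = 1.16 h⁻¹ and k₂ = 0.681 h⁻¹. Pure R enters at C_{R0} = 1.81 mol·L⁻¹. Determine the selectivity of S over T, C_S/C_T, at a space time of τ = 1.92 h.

0.791

For first-order series with pure R initially, C_S(τ) = k₁C_{R0}/(k₂−k₁)·(e^(−k₁τ) − e^(−k₂τ)).
e^(−k₁τ) = e^(−1.16×1.92) = e^(−2.227) = 0.1078; e^(−k₂τ) = e^(−1.308) = 0.2705.
C_S = 1.16×1.81/(0.681−1.16) × (0.1078−0.2705) = (-4.383)×(-0.1627) = 0.7130 mol·L⁻¹.
C_R = C_{R0}e^(−k₁τ) = 0.1952 mol·L⁻¹, so C_T = C_{R0}−C_R−C_S = 0.9018 mol·L⁻¹; C_S/C_T = 0.791.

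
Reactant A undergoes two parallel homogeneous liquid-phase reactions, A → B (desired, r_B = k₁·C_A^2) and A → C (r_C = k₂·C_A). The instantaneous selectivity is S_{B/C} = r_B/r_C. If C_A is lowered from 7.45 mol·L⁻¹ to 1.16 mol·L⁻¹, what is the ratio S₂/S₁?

0.156

S_{B/C} = (k₁/k₂)·C_A, so S₂/S₁ = (C_{A,2}/C_{A,1}).
= 1.16/7.45 = 0.156.
Selectivity toward B falls as C_A falls — high-concentration operation is favoured.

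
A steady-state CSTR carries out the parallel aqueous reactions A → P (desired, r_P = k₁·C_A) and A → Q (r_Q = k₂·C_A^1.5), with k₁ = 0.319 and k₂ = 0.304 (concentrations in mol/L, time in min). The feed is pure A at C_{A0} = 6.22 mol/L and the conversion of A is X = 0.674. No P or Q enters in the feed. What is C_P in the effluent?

1.78 mol/L

Exit C_A = C_{A0}(1−X) = 6.22×0.326 = 2.028 mol/L.
In a CSTR the entire volume is at exit conditions, so r_P = 0.319×2.028 = 0.6468 and r_Q = 0.304×2.028^1.5 = 0.8778.
Fraction of consumed A going to P: r_P/(r_P+r_Q) = 0.4243.
C_P = 0.4243·C_{A0}·X = 0.4243×6.22×0.674 = 1.78 mol/L.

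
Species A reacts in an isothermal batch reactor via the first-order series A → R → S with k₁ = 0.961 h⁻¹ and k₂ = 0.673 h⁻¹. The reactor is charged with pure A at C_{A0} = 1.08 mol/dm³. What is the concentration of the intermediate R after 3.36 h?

0.233 mol/dm³

Solving the coupled first-order balances gives C_R(t) = [k₁/(k₂−k₁)]·C_{A0}·(e^(−k₁t) − e^(−k₂t)).
e^(−k₁t) = e^(−0.961×3.36) = e^(−3.229) = 0.03960; e^(−k₂t) = e^(−2.261) = 0.1042.
C_R = 0.961×1.08/(0.673−0.961) × (0.03960−0.1042) = (-3.604)×(-0.06462) = 0.2329 mol/dm³.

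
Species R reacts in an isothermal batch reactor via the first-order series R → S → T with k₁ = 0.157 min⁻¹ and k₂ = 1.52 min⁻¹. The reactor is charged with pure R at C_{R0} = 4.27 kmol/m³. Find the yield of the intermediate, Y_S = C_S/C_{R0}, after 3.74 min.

0.0636

Solving the coupled first-order balances gives C_S(t) = [k₁/(k₂−k₁)]·C_{R0}·(e^(−k₁t) − e^(−k₂t)).
e^(−k₁t) = e^(−0.157×3.74) = e^(−0.5872) = 0.5559; e^(−k₂t) = e^(−5.685) = 0.003397.
C_S = 0.157×4.27/(1.52−0.157) × (0.5559−0.003397) = 0.4918×0.5525 = 0.2717 kmol/m³.
Y_S = C_S/C_{R0} = 0.2717/4.27 = 0.0636.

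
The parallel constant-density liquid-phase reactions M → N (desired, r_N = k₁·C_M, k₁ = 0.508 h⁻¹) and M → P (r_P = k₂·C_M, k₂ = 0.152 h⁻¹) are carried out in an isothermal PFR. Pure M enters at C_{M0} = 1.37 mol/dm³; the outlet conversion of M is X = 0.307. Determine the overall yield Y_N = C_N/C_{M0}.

0.236

C_M = C_{M0}(1−X) = 0.9494 mol/dm³.
Both paths are first order in M, so the instantaneous fraction to N is constant: dC_N/d(−C_M) = k₁/(k₁+k₂) = 0.7697.
C_N = 0.7697·(C_{M0}−C_M) = 0.7697×0.4206 = 0.324 mol/dm³.
Y_N = C_N/C_{M0} = 0.3237/1.37 = 0.236.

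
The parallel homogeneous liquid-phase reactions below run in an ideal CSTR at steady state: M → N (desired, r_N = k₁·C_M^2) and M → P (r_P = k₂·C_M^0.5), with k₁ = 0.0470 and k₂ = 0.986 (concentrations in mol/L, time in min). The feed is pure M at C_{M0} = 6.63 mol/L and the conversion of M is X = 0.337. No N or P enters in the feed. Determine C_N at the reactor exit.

Exit C_M = C_{M0}(1−X) = 6.63×0.663 = 4.396 mol/L.
In a CSTR the entire volume is at exit conditions, so r_N = 0.0470×4.396^2 = 0.9081 and r_P = 0.986×4.396^0.5 = 2.067.
Fraction of consumed M going to N: r_N/(r_N+r_P) = 0.3052.
C_N = 0.3052·C_{M0}·X = 0.3052×6.63×0.337 = 0.682 mol/L.

0.682 mol/L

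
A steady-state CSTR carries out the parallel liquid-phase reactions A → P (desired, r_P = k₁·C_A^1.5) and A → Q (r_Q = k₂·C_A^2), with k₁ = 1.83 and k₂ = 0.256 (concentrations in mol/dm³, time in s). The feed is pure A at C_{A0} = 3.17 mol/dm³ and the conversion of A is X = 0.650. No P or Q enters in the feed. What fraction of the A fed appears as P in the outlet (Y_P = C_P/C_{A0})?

Exit C_A = C_{A0}(1−X) = 3.17×0.350 = 1.109 mol/dm³.
A CSTR operates uniformly at the exit composition, giving r_P = 2.139 and r_Q = 0.3151 (each k·C_A^n at C_A = 1.109).
Fraction of consumed A going to P: r_P/(r_P+r_Q) = 0.8716.
C_P = 0.8716·C_{A0}·X = 0.8716×3.17×0.650 = 1.80 mol/dm³; Y_P = C_P/C_{A0} = 0.567.

0.567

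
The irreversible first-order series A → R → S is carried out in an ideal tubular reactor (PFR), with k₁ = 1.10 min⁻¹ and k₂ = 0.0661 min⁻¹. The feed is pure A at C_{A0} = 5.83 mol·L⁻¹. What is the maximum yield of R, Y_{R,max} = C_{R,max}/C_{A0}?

At the optimum, C_{R,max}/C_{A0} = (k₁/k₂)^[k₂/(k₂−k₁)].
= (1.10/0.0661)^(0.0661/(0.0661−1.10)) = (16.64)^(-0.06393) = 0.8355.

0.835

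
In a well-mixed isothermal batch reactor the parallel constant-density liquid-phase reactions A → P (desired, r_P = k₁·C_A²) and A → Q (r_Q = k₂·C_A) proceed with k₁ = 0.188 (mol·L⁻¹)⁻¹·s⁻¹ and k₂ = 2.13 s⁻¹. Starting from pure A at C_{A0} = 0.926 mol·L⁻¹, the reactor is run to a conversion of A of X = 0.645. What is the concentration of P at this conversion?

C_A = C_{A0}(1−X) = 0.3287 mol·L⁻¹.
Along a PFR/batch, dC_Q/dC_A = −r_Q/(r_P+r_Q) = −k₂/(k₂+k₁·C_A).
Integrating from C_{A0} to C_A: C_Q = (2.13/0.188)·ln[(2.13+0.188·0.926)/(2.13+0.188·0.329)] = 11.33·ln(2.304/2.192) = 0.5661 mol·L⁻¹.
Then C_P = (C_{A0}−C_A) − C_Q = 0.5973 − 0.5661 = 0.03122 mol·L⁻¹.

0.0312 mol·L⁻¹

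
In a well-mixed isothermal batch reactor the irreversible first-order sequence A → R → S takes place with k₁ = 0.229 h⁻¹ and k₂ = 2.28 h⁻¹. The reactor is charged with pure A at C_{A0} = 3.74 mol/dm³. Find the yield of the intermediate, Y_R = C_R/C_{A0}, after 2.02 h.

0.0692

Solving the coupled first-order balances gives C_R(t) = [k₁/(k₂−k₁)]·C_{A0}·(e^(−k₁t) − e^(−k₂t)).
e^(−k₁t) = e^(−0.229×2.02) = e^(−0.4626) = 0.6297; e^(−k₂t) = e^(−4.606) = 0.009996.
C_R = 0.229×3.74/(2.28−0.229) × (0.6297−0.009996) = 0.4176×0.6197 = 0.2588 mol/dm³.
Y_R = C_R/C_{A0} = 0.2588/3.74 = 0.0692.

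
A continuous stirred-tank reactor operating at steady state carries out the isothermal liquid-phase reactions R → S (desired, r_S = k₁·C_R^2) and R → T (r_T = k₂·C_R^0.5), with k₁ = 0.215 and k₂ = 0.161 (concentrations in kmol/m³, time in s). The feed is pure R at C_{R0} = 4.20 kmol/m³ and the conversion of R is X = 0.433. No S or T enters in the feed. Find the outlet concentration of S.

Exit C_R = C_{R0}(1−X) = 4.20×0.567 = 2.381 kmol/m³.
A CSTR operates uniformly at the exit composition, giving r_S = 1.219 and r_T = 0.2485 (each k·C_R^n at C_R = 2.381).
Fraction of consumed R going to S: r_S/(r_S+r_T) = 0.8307.
C_S = 0.8307·C_{R0}·X = 0.8307×4.20×0.433 = 1.51 kmol/m³.

1.51 kmol/m³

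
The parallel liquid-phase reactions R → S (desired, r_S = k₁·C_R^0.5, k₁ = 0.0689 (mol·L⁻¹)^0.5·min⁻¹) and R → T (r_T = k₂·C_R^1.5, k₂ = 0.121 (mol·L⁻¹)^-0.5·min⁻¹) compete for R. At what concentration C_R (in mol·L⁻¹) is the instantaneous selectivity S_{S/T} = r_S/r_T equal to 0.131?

S_{S/T} = (k₁/k₂)·C_R⁻¹ ⇒ C_R = (S·k₂/k₁)^(-1).
= (0.131×0.121/0.0689)^(-1) = (0.2301)^(-1) = 4.35 mol·L⁻¹.

4.35 mol·L⁻¹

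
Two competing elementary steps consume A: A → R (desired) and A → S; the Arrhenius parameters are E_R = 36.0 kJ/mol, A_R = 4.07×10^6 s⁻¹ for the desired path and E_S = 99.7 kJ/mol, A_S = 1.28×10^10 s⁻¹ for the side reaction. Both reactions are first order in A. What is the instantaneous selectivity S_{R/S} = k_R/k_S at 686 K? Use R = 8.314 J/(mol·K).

22.5

With equal orders, S_{R/S} = k_R/k_S = (A_R/A_S)·exp[(E_S−E_R)/(RT)].
(E_S−E_R)/(RT) = (99.7−36.0)×10³/(8.314×686) = 63700/5703 = 11.17.
k_R/k_S = (4.07×10^6/1.28×10^10)·exp(11.17) = 3.180×10^-4 × 70882 = 22.5.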